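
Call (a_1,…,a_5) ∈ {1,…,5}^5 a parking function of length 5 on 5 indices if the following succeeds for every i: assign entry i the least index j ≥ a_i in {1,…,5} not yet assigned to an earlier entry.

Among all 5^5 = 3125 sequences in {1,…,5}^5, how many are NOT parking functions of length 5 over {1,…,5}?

Count = (6−5)·6^(5−1) = 1 · 1296 = 1296
One tuple (4,5,5,5,2) → sorted (2,4,5,5,5): b_1=2>1, not a PF.
Total 3125; non-PF = 3125−1296 = 1829

1829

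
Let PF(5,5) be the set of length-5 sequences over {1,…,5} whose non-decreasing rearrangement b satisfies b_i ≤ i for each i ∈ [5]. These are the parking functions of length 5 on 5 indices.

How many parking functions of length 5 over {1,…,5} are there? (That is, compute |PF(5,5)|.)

1296

Count = (6−5)·6^(5−1) = 1 · 1296 = 1296 (Pollak)
E.g. (2,1,5,3,3) → sorted (1,2,3,3,5): b_i ≤ i ∀i, a PF.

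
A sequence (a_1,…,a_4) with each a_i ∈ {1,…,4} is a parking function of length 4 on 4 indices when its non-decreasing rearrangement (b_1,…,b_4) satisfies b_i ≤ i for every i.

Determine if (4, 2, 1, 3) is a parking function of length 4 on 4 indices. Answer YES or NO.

YES

Order a: b = (1, 2, 3, 4).
  b_1=1 ≤ 1
  b_2=2 ≤ 2
  b_3=3 ≤ 3
  b_4=4 ≤ 4
All bounds hold ⇒ YES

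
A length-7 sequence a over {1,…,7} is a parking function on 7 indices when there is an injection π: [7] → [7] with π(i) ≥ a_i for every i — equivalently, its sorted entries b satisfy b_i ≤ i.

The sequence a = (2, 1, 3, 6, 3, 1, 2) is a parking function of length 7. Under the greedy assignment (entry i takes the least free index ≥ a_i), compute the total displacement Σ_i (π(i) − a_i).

10

Σπ(i) = 1+…+7 = 28; Σa = 2+1+3+6+3+1+2 = 18; disp = 28−18 = 10.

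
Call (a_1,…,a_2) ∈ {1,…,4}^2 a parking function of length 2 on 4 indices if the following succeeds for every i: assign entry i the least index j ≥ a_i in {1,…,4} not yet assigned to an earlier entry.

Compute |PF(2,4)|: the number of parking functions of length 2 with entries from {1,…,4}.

Count = (5−2)·5^(2−1) = 3 · 5 = 15 (Pollak)
One tuple (2,1) → sorted (1,2): b_i ≤ 2+i ∀i, a PF.

15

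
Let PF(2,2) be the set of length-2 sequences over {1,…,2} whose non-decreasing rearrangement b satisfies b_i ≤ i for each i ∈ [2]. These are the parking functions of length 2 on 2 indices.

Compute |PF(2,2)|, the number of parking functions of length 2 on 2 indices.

#PF = 1·3^1 = 1 · 3 = 3 (Pollak)
Example (1,1) → sorted (1,1): b_i ≤ i ∀i, a PF.

3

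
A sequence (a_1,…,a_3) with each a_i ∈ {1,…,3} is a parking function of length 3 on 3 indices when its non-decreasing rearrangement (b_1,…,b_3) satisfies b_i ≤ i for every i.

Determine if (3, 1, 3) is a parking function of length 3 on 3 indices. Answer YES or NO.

Sorted: b = (1, 3, 3).
  b_1=1 ≤ 1
  b_2=3 > 2
  fails at i=2 ⇒ NO

NO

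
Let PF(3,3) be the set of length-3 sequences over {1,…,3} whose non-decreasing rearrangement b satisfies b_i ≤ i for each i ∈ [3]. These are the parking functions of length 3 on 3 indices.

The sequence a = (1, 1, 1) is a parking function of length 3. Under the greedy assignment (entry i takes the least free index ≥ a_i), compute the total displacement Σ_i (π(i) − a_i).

3

Σπ = 3·4/2 = 6 (π permutes [3]); Σa = 1+1+1 = 3; disp = 6−3 = 3.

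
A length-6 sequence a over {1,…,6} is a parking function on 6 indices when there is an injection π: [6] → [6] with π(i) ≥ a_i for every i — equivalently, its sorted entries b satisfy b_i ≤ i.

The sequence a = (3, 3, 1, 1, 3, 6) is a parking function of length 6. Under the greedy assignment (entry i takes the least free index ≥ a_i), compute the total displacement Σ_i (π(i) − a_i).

4

Σπ = 21 ({1..6} each once); Σa = 3+3+1+1+3+6 = 17; disp = 21−17 = 4.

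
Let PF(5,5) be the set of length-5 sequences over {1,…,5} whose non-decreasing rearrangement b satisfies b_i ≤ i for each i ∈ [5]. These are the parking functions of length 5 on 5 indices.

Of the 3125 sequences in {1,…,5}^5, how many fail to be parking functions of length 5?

|PF| = 1·6^4 = 1×1296 = 1296 (Pollak)
Check (3,3,3,4,2) → sorted (2,3,3,3,4): b_1=2>1, not a PF.
So 3125 − 1296 = 1829 fail.

1829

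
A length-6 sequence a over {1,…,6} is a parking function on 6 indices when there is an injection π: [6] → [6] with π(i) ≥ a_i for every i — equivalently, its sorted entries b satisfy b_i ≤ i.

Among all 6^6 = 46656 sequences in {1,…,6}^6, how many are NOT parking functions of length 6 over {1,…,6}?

29849

|PF(6,6)| = (7−6)·7^(6−1) = 1×16807 = 16807 (Konheim–Weiss)
Example (4,6,3,6,2,4) → sorted (2,3,4,4,6,6): b_1=2>1, not a PF.
Total 46656; non-PF = 46656−16807 = 29849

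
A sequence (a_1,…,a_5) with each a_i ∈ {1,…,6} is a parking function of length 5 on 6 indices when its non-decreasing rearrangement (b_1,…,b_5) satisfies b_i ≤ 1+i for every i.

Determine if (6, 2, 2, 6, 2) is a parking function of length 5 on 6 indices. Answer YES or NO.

NO

Order a: b = (2, 2, 2, 6, 6).
  b_1=2 ≤ 2
  b_2=2 ≤ 3
  b_3=2 ≤ 4
  b_4=6 > 5
  fails at i=4 ⇒ NO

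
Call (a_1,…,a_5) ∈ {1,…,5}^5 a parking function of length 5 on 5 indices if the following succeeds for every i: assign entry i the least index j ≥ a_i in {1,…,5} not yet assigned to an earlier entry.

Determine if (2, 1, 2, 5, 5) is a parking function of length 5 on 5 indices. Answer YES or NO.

Order a: b = (1, 2, 2, 5, 5).
  b_1=1 ≤ 1
  b_2=2 ≤ 2
  b_3=2 ≤ 3
  b_4=5 > 4
  fails at i=4 ⇒ NO

NO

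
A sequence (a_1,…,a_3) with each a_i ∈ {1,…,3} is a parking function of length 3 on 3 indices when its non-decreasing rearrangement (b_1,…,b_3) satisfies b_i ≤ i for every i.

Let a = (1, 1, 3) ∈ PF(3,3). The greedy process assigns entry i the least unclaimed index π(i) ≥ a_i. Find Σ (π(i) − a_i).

1

Σπ(i) = 1+…+3 = 6; Σa = 1+1+3 = 5; disp = 6−5 = 1.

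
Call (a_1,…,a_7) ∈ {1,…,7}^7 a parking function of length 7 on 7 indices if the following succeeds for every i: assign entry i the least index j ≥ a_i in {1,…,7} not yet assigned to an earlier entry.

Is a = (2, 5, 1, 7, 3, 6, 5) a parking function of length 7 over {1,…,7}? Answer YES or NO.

Sorted: b = (1, 2, 3, 5, 5, 6, 7).
  b_1=1 ≤ 1
  b_2=2 ≤ 2
  b_3=3 ≤ 3
  b_4=5 > 4
  fails at i=4 ⇒ NO

NO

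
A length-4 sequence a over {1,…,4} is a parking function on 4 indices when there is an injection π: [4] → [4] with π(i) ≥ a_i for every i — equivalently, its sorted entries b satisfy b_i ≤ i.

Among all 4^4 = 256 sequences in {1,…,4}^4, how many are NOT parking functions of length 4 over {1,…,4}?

#PF = (4−4+1)·(4+1)^(4−1) = 1×125 = 125 (Pollak)
Example (4,4,1,4) → sorted (1,4,4,4): b_2=4>2, not a PF.
So 256 − 125 = 131 fail.

131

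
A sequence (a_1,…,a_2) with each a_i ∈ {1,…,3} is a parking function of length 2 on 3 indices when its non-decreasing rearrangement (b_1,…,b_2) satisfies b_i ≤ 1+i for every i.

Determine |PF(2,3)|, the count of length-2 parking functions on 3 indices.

8

Count = (4−2)·4^(2−1) = 2×4 = 8 [KW]
Check (3,2) → sorted (2,3): b_i ≤ 1+i ∀i, a PF.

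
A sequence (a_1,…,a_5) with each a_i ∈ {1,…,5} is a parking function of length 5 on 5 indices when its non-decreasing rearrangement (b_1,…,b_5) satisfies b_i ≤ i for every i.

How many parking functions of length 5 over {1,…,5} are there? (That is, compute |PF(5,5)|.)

1296

Count = 1·6^4 = 1 · 1296 = 1296 (Pollak)
One tuple (2,1,4,3,3) → sorted (1,2,3,3,4): b_i ≤ i ∀i, a PF.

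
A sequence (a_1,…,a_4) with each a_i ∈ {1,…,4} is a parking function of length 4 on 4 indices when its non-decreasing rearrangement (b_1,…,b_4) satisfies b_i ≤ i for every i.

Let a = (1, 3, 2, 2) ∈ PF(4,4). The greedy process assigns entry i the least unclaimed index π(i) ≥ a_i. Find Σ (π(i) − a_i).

Σπ(i) = 1+…+4 = 10; Σa = 1+3+2+2 = 8; disp = 10−8 = 2.

2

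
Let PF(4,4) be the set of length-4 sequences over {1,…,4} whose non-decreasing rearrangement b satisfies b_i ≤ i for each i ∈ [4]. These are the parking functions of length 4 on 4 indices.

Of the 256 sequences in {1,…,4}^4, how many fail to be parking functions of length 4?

131

Count = (5−4)·5^(4−1) = 1 · 125 = 125 [KW]
Check (2,3,2,2) → sorted (2,2,2,3): b_1=2>1, not a PF.
4^4 − 125 = 256 − 125 = 131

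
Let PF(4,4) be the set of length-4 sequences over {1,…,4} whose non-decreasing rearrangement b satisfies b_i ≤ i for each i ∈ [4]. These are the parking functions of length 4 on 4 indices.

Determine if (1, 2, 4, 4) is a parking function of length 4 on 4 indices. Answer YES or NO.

Order a: b = (1, 2, 4, 4).
  b_1=1 ≤ 1
  b_2=2 ≤ 2
  b_3=4 > 3
  fails at i=3 ⇒ NO

NO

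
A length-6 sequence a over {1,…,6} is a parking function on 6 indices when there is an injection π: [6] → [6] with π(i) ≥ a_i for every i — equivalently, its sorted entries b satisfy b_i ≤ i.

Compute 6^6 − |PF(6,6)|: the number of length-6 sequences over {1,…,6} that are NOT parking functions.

#PF = (7−6)·7^(6−1) = 1·16807 = 16807 [KW]
Check (5,3,5,5,6,1) → sorted (1,3,5,5,5,6): b_2=3>2, not a PF.
6^6 − 16807 = 46656 − 16807 = 29849

29849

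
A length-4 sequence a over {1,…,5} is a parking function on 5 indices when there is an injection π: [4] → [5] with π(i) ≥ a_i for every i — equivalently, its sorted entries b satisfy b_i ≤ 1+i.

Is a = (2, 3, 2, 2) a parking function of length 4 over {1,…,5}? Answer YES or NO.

Order a: b = (2, 2, 2, 3).
  b_1=2 ≤ 2
  b_2=2 ≤ 3
  b_3=2 ≤ 4
  b_4=3 ≤ 5
All bounds hold ⇒ YES

YES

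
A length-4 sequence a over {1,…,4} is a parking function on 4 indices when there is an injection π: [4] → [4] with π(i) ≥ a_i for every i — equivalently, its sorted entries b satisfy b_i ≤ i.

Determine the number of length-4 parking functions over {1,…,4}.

#PF = 1·5^3 = 1×125 = 125 (Pollak)
Example (1,4,2,2) → sorted (1,2,2,4): b_i ≤ i ∀i, a PF.

125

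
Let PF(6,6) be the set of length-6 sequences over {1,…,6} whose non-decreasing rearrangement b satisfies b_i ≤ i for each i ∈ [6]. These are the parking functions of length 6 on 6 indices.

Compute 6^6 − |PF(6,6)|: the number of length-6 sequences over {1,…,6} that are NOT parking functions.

29849

Count = (7−6)·7^(6−1) = 1·16807 = 16807 [KW]
Example (3,4,4,6,6,2) → sorted (2,3,4,4,6,6): b_1=2>1, not a PF.
6^6 − 16807 = 46656 − 16807 = 29849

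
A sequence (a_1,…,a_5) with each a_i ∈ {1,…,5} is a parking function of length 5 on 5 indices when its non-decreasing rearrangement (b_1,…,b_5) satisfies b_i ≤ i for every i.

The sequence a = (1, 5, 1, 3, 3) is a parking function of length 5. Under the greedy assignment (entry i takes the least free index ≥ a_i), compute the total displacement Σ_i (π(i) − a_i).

Σπ = 5·6/2 = 15 (π permutes [5]); Σa = 1+5+1+3+3 = 13; disp = 15−13 = 2.

2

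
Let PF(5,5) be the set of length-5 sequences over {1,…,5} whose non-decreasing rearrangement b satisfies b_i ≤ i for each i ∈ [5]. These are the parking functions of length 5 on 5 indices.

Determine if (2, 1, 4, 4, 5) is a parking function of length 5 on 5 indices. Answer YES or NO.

NO

Order a: b = (1, 2, 4, 4, 5).
  b_1=1 ≤ 1
  b_2=2 ≤ 2
  b_3=4 > 3
  fails at i=3 ⇒ NO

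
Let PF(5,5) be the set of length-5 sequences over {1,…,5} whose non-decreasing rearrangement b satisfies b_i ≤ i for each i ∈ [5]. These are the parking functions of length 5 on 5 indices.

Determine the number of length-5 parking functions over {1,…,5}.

1296

|PF(5,5)| = 1·6^4 = 1 · 1296 = 1296
One tuple (1,3,2,3,3) → sorted (1,2,3,3,3): b_i ≤ i ∀i, a PF.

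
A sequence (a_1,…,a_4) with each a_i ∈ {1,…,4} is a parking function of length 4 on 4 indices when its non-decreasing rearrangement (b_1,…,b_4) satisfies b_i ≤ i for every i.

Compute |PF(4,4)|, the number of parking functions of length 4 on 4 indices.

|PF| = (5−4)·5^(4−1) = 1 · 125 = 125 (Pollak)
Check (1,2,3,4) → sorted (1,2,3,4): b_i ≤ i ∀i, a PF.

125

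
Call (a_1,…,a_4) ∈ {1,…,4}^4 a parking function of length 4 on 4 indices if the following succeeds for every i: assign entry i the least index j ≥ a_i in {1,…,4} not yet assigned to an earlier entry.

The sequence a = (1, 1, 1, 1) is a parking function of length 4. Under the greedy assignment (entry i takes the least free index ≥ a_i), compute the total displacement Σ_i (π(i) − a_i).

6

Σπ = 4·5/2 = 10 (π permutes [4]); Σa = 1+1+1+1 = 4; disp = 10−4 = 6.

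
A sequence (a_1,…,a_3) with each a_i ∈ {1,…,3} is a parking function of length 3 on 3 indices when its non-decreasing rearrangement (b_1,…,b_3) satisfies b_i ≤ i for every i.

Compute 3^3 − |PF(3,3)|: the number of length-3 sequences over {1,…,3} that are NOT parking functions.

|PF| = (3+1−3)·(3+1)^{3−1} = 1·16 = 16 (Konheim–Weiss)
Check (2,3,2) → sorted (2,2,3): b_1=2>1, not a PF.
3^3 − 16 = 27 − 16 = 11

11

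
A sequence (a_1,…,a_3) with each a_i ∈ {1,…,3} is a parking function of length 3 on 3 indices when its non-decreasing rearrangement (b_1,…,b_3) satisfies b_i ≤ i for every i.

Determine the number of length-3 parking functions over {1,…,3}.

16

Count = (4−3)·4^(3−1) = 1 · 16 = 16 (Konheim–Weiss)
E.g. (2,3,1) → sorted (1,2,3): b_i ≤ i ∀i, a PF.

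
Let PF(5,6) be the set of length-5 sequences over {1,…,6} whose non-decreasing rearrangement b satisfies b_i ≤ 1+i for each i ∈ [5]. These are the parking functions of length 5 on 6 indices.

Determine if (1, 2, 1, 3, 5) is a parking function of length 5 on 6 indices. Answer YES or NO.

Sorted: b = (1, 1, 2, 3, 5).
  b_1=1 ≤ 2
  b_2=1 ≤ 3
  b_3=2 ≤ 4
  b_4=3 ≤ 5
  b_5=5 ≤ 6
All bounds hold ⇒ YES

YES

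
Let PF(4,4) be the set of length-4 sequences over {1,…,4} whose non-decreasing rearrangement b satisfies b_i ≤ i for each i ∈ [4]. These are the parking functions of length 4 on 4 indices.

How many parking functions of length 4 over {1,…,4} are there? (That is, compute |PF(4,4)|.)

125

|PF(4,4)| = (5−4)·5^(4−1) = 1 · 125 = 125 (Konheim–Weiss)
Check (3,4,1,1) → sorted (1,1,3,4): b_i ≤ i ∀i, a PF.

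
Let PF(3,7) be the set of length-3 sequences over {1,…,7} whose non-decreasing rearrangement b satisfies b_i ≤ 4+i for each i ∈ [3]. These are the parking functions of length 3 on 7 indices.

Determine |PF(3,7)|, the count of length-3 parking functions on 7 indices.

320

Count = (7+1−3)·(7+1)^{3−1} = 5 · 64 = 320 [KW]
Example (6,4,5) → sorted (4,5,6): b_i ≤ 4+i ∀i, a PF.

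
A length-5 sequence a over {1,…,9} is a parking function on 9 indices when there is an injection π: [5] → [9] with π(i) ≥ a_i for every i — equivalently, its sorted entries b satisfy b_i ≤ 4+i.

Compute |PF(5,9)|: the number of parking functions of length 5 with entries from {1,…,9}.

50000

#PF = (10−5)·10^(5−1) = 5 · 10000 = 50000
Check (6,6,6,8,4) → sorted (4,6,6,6,8): b_i ≤ 4+i ∀i, a PF.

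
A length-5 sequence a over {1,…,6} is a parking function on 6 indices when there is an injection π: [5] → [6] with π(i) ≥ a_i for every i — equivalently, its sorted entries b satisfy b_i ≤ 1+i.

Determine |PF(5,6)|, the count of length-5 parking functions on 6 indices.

4802

|PF(5,6)| = (6+1−5)·(6+1)^{5−1} = 2 · 2401 = 4802
Check (4,1,3,5,6) → sorted (1,3,4,5,6): b_i ≤ 1+i ∀i, a PF.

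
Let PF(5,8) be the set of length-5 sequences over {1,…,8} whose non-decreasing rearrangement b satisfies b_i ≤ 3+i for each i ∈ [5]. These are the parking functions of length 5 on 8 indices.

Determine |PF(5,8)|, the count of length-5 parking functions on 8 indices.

|PF(5,8)| = 4·9^4 = 4×6561 = 26244 [KW]
E.g. (3,6,5,4,1) → sorted (1,3,4,5,6): b_i ≤ 3+i ∀i, a PF.

26244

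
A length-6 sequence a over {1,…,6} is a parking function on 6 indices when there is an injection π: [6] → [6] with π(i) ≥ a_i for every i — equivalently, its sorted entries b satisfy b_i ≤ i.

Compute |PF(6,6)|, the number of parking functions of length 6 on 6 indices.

16807

|PF| = (6+1−6)·(6+1)^{6−1} = 1 · 16807 = 16807 [KW]
Example (2,2,6,1,5,1) → sorted (1,1,2,2,5,6): b_i ≤ i ∀i, a PF.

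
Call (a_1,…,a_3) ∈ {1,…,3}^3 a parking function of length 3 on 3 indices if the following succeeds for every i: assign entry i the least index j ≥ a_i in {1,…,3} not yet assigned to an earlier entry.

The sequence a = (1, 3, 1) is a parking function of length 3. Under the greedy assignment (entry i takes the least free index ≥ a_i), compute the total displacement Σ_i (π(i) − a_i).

Σπ(i) = 1+…+3 = 6; Σa = 1+3+1 = 5; disp = 6−5 = 1.

1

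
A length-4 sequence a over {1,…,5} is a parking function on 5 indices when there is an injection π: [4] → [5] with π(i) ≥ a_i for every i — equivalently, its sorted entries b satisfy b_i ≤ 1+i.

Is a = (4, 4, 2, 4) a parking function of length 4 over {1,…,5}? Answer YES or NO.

Order a: b = (2, 4, 4, 4).
  b_1=2 ≤ 2
  b_2=4 > 3
  fails at i=2 ⇒ NO

NO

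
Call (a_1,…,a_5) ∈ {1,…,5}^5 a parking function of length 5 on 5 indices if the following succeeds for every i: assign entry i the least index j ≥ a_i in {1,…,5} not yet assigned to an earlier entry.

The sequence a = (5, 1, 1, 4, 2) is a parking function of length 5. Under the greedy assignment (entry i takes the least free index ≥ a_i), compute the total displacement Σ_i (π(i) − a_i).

Σπ = 5·6/2 = 15 (π permutes [5]); Σa = 5+1+1+4+2 = 13; disp = 15−13 = 2.

2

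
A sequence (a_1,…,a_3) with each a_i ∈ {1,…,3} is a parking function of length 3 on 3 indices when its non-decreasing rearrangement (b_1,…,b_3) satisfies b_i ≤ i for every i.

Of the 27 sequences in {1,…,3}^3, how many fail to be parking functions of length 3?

#PF = (3+1−3)·(3+1)^{3−1} = 1·16 = 16 [KW]
Check (3,3,3) → sorted (3,3,3): b_1=3>1, not a PF.
So 27 − 16 = 11 fail.

11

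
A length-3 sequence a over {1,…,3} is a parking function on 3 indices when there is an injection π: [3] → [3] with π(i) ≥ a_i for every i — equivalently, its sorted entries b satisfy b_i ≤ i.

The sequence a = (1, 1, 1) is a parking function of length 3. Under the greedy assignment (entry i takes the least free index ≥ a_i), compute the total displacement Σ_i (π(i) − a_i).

Σπ(i) = 1+…+3 = 6; Σa = 1+1+1 = 3; disp = 6−3 = 3.

3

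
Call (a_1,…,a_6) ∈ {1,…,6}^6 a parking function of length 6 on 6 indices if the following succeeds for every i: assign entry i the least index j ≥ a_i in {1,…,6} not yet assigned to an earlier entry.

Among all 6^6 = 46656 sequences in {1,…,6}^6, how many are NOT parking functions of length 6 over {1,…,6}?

|PF| = 1·7^5 = 1 · 16807 = 16807 (Konheim–Weiss)
One tuple (5,6,2,2,3,4) → sorted (2,2,3,4,5,6): b_1=2>1, not a PF.
6^6 − 16807 = 46656 − 16807 = 29849

29849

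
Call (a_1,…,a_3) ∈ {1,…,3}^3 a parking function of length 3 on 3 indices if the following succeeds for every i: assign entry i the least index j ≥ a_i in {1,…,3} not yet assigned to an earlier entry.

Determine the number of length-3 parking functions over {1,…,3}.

16

#PF = 1·4^2 = 1·16 = 16 (Pollak)
Example (3,1,2) → sorted (1,2,3): b_i ≤ i ∀i, a PF.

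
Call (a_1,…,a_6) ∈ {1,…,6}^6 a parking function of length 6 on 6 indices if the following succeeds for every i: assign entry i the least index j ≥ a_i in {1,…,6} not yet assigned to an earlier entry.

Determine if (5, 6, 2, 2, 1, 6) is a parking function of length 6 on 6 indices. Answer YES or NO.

NO

Order a: b = (1, 2, 2, 5, 6, 6).
  b_1=1 ≤ 1
  b_2=2 ≤ 2
  b_3=2 ≤ 3
  b_4=5 > 4
  fails at i=4 ⇒ NO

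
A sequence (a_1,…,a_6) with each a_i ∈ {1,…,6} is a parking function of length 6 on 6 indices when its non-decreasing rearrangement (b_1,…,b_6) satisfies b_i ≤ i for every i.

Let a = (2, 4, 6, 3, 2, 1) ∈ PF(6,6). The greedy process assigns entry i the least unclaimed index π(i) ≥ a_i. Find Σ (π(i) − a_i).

3

Σπ = 6·7/2 = 21 (π permutes [6]); Σa = 2+4+6+3+2+1 = 18; disp = 21−18 = 3.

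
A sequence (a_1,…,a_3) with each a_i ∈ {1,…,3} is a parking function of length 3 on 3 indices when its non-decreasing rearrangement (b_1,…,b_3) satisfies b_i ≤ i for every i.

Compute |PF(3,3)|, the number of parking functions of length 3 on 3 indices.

16

|PF| = (4−3)·4^(3−1) = 1 · 16 = 16
Example (1,1,2) → sorted (1,1,2): b_i ≤ i ∀i, a PF.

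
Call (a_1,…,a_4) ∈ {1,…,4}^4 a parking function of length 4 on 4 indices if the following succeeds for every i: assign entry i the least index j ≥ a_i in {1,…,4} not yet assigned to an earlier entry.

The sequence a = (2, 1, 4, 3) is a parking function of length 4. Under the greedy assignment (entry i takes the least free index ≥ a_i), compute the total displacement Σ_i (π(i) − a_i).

0

Σπ = 10 ({1..4} each once); Σa = 2+1+4+3 = 10; disp = 10−10 = 0.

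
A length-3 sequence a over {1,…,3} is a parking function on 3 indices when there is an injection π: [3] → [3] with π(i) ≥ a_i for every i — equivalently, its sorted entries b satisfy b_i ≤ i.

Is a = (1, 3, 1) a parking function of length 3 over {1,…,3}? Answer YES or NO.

Sorted: b = (1, 1, 3).
  b_1=1 ≤ 1
  b_2=1 ≤ 2
  b_3=3 ≤ 3
All bounds hold ⇒ YES

YES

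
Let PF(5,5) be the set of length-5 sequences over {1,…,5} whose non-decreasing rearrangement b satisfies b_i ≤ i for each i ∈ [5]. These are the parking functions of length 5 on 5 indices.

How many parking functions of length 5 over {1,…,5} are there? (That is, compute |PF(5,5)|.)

Count = (5+1−5)·(5+1)^{5−1} = 1 · 1296 = 1296
One tuple (5,1,1,2,3) → sorted (1,1,2,3,5): b_i ≤ i ∀i, a PF.

1296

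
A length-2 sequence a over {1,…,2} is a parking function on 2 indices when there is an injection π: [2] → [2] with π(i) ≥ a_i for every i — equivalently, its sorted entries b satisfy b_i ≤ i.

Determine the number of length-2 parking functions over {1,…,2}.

3

#PF = (2−2+1)·(2+1)^(2−1) = 1×3 = 3 [KW]
One tuple (1,2) → sorted (1,2): b_i ≤ i ∀i, a PF.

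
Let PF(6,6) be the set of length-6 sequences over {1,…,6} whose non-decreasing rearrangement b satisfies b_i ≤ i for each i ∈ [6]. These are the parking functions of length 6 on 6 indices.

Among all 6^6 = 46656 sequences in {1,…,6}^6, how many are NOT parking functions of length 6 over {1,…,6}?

Count = (6−6+1)·(6+1)^(6−1) = 1×16807 = 16807 [KW]
One tuple (5,4,4,6,4,6) → sorted (4,4,4,5,6,6): b_1=4>1, not a PF.
So 46656 − 16807 = 29849 fail.

29849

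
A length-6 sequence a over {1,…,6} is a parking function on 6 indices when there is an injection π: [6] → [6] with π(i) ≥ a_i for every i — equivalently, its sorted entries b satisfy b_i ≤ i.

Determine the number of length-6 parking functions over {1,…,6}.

|PF(6,6)| = (6−6+1)·(6+1)^(6−1) = 1×16807 = 16807 (Konheim–Weiss)
Check (1,4,1,4,1,6) → sorted (1,1,1,4,4,6): b_i ≤ i ∀i, a PF.

16807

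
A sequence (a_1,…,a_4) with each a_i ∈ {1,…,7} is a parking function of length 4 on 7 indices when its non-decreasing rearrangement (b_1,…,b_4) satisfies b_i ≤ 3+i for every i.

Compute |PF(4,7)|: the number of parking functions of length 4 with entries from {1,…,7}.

2048

|PF(4,7)| = (7−4+1)·(7+1)^(4−1) = 4·512 = 2048 [KW]
Example (4,2,6,7) → sorted (2,4,6,7): b_i ≤ 3+i ∀i, a PF.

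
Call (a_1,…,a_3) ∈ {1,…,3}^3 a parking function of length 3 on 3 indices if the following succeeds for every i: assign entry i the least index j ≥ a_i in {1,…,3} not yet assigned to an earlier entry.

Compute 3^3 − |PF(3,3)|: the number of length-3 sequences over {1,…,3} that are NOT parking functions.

|PF(3,3)| = (3+1−3)·(3+1)^{3−1} = 1×16 = 16 (Konheim–Weiss)
Example (3,2,3) → sorted (2,3,3): b_1=2>1, not a PF.
Total 27; non-PF = 27−16 = 11

11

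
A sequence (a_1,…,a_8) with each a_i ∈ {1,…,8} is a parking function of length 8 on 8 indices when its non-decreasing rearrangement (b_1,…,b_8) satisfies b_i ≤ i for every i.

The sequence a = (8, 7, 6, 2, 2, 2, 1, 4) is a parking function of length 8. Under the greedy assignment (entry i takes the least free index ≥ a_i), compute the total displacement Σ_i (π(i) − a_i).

4

Σπ(i) = 1+…+8 = 36; Σa = 8+7+6+2+2+2+1+4 = 32; disp = 36−32 = 4.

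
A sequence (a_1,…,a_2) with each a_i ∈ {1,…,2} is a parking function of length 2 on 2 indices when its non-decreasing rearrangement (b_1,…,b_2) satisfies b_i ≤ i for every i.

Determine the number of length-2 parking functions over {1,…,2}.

3

#PF = (3−2)·3^(2−1) = 1 · 3 = 3 (Pollak)
Check (2,1) → sorted (1,2): b_i ≤ i ∀i, a PF.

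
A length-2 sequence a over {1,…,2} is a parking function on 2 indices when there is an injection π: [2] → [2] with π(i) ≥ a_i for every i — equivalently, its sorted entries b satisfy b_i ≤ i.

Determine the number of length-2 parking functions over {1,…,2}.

|PF| = 1·3^1 = 1×3 = 3 [KW]
Example (1,2) → sorted (1,2): b_i ≤ i ∀i, a PF.

3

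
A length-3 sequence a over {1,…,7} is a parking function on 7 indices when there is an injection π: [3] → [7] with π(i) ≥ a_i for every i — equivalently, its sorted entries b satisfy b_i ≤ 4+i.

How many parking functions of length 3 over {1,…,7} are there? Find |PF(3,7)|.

320

Count = (8−3)·8^(3−1) = 5·64 = 320
E.g. (1,5,7) → sorted (1,5,7): b_i ≤ 4+i ∀i, a PF.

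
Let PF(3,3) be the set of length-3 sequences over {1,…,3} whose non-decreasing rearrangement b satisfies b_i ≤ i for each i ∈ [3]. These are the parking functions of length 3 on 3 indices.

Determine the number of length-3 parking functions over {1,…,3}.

16

Count = (4−3)·4^(3−1) = 1×16 = 16 (Konheim–Weiss)
Example (3,2,1) → sorted (1,2,3): b_i ≤ i ∀i, a PF.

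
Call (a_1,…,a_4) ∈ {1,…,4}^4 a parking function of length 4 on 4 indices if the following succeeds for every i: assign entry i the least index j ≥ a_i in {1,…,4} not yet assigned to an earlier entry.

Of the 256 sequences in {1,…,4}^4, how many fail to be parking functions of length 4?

131

#PF = (5−4)·5^(4−1) = 1 · 125 = 125 [KW]
Example (4,4,4,4) → sorted (4,4,4,4): b_1=4>1, not a PF.
4^4 − 125 = 256 − 125 = 131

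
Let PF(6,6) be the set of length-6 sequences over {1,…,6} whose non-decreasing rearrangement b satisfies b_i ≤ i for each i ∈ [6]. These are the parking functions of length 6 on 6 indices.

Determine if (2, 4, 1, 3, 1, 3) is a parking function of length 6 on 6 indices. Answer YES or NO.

Rearranged: b = (1, 1, 2, 3, 3, 4).
  b_1=1 ≤ 1
  b_2=1 ≤ 2
  b_3=2 ≤ 3
  b_4=3 ≤ 4
  b_5=3 ≤ 5
  b_6=4 ≤ 6
All bounds hold ⇒ YES

YES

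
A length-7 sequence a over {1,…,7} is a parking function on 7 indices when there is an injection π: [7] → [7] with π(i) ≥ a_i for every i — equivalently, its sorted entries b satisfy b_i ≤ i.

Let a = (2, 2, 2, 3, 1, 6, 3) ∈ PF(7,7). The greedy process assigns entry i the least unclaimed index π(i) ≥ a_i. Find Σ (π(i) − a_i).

Σπ = 28 ({1..7} each once); Σa = 2+2+2+3+1+6+3 = 19; disp = 28−19 = 9.

9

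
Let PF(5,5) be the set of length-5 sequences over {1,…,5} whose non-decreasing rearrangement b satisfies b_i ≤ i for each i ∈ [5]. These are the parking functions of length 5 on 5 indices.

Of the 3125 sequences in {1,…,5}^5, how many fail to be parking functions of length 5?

|PF(5,5)| = (5+1−5)·(5+1)^{5−1} = 1·1296 = 1296 (Pollak)
E.g. (5,5,4,5,5) → sorted (4,5,5,5,5): b_1=4>1, not a PF.
So 3125 − 1296 = 1829 fail.

1829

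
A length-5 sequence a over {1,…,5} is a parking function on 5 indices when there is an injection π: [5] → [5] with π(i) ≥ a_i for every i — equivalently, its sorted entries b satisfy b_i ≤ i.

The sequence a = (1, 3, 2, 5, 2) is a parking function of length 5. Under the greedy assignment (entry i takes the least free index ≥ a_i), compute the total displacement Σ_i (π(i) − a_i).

2

Σπ = 15 ({1..5} each once); Σa = 1+3+2+5+2 = 13; disp = 15−13 = 2.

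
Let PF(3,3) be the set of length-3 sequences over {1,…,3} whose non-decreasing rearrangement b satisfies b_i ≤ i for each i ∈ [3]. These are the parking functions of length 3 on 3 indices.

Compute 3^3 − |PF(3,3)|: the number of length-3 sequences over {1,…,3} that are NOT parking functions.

11

#PF = 1·4^2 = 1 · 16 = 16 (Pollak)
Example (3,2,2) → sorted (2,2,3): b_1=2>1, not a PF.
Total 27; non-PF = 27−16 = 11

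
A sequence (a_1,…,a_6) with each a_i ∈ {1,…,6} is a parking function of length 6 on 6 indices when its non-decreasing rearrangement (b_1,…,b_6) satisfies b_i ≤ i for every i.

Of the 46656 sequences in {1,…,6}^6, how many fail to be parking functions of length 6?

#PF = (6−6+1)·(6+1)^(6−1) = 1 · 16807 = 16807
Check (6,3,1,6,5,4) → sorted (1,3,4,5,6,6): b_2=3>2, not a PF.
Total 46656; non-PF = 46656−16807 = 29849

29849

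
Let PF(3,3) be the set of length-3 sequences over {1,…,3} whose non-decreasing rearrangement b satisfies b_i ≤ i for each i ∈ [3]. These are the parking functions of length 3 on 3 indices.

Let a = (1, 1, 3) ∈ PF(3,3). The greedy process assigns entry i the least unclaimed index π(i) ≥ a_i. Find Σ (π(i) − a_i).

1

Σπ = 6 ({1..3} each once); Σa = 1+1+3 = 5; disp = 6−5 = 1.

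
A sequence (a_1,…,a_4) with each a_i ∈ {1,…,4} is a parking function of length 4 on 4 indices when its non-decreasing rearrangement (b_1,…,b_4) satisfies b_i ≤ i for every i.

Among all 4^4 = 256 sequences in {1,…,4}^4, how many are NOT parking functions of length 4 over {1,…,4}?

131

|PF(4,4)| = (4+1−4)·(4+1)^{4−1} = 1 · 125 = 125 (Konheim–Weiss)
Example (3,3,3,2) → sorted (2,3,3,3): b_1=2>1, not a PF.
Total 256; non-PF = 256−125 = 131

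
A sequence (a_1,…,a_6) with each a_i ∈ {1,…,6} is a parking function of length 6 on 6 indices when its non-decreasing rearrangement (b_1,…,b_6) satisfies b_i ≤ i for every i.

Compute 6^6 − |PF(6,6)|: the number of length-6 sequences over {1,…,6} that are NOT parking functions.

|PF(6,6)| = (6+1−6)·(6+1)^{6−1} = 1 · 16807 = 16807 [KW]
Check (4,1,6,4,5,3) → sorted (1,3,4,4,5,6): b_2=3>2, not a PF.
So 46656 − 16807 = 29849 fail.

29849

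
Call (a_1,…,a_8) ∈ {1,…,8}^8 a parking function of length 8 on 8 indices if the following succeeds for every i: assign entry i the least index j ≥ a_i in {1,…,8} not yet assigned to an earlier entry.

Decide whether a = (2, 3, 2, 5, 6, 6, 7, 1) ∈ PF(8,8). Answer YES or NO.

Sorted: b = (1, 2, 2, 3, 5, 6, 6, 7).
  b_1=1 ≤ 1
  b_2=2 ≤ 2
  b_3=2 ≤ 3
  b_4=3 ≤ 4
  b_5=5 ≤ 5
  b_6=6 ≤ 6
  b_7=6 ≤ 7
  b_8=7 ≤ 8
All bounds hold ⇒ YES

YES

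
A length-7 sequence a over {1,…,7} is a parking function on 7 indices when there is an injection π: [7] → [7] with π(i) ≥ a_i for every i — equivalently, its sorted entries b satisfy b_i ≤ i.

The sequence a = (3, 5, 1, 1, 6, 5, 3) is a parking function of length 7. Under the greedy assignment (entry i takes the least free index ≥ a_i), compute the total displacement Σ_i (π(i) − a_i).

4

Σπ(i) = 1+…+7 = 28; Σa = 3+5+1+1+6+5+3 = 24; disp = 28−24 = 4.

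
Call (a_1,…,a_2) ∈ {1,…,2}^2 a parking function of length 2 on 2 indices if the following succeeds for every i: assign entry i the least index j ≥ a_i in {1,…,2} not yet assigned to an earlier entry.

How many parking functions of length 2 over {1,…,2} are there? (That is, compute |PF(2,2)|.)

|PF(2,2)| = (2+1−2)·(2+1)^{2−1} = 1·3 = 3
E.g. (1,2) → sorted (1,2): b_i ≤ i ∀i, a PF.

3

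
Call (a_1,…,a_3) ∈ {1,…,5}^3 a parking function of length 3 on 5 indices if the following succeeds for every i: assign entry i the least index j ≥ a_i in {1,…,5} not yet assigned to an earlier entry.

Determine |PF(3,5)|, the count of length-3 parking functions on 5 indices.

Count = 3·6^2 = 3×36 = 108 (Konheim–Weiss)
Example (5,2,3) → sorted (2,3,5): b_i ≤ 2+i ∀i, a PF.

108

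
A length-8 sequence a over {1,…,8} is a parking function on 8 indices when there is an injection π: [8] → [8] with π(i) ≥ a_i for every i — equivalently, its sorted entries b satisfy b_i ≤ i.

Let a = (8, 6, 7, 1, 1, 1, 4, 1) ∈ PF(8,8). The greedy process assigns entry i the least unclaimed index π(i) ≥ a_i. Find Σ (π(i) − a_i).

7

Σπ(i) = 1+…+8 = 36; Σa = 8+6+7+1+1+1+4+1 = 29; disp = 36−29 = 7.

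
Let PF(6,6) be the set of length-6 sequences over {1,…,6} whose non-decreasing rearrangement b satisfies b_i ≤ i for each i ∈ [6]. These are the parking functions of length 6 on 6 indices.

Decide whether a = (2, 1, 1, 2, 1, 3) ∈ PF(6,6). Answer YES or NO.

YES

Sorted: b = (1, 1, 1, 2, 2, 3).
  b_1=1 ≤ 1
  b_2=1 ≤ 2
  b_3=1 ≤ 3
  b_4=2 ≤ 4
  b_5=2 ≤ 5
  b_6=3 ≤ 6
All bounds hold ⇒ YES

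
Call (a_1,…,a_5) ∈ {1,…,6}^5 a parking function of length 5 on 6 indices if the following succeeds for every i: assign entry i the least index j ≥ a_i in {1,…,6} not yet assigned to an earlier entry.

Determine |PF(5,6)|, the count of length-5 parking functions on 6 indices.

4802

|PF| = (6+1−5)·(6+1)^{5−1} = 2 · 2401 = 4802 [KW]
Check (2,5,3,5,1) → sorted (1,2,3,5,5): b_i ≤ 1+i ∀i, a PF.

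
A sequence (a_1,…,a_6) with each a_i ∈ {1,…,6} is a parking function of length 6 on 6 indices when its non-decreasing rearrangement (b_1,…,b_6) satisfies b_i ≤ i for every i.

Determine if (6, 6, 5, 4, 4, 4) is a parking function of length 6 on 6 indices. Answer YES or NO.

Sorted: b = (4, 4, 4, 5, 6, 6).
  b_1=4 > 1
  fails at i=1 ⇒ NO

NO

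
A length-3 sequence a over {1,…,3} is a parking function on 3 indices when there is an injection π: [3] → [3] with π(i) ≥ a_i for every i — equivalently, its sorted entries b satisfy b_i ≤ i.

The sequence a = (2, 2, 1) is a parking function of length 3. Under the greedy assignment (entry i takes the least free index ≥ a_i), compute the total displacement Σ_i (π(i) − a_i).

1

Σπ = 6 ({1..3} each once); Σa = 2+2+1 = 5; disp = 6−5 = 1.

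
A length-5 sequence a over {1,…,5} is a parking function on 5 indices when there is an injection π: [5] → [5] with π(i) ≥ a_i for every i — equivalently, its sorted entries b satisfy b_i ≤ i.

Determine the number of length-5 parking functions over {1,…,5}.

Count = (5+1−5)·(5+1)^{5−1} = 1×1296 = 1296 (Konheim–Weiss)
E.g. (2,4,2,2,1) → sorted (1,2,2,2,4): b_i ≤ i ∀i, a PF.

1296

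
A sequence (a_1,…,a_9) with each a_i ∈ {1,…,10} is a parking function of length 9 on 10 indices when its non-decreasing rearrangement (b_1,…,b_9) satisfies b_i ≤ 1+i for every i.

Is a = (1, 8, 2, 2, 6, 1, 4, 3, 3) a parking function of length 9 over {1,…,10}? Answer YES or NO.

Order a: b = (1, 1, 2, 2, 3, 3, 4, 6, 8).
  b_1=1 ≤ 2
  b_2=1 ≤ 3
  b_3=2 ≤ 4
  b_4=2 ≤ 5
  b_5=3 ≤ 6
  b_6=3 ≤ 7
  b_7=4 ≤ 8
  b_8=6 ≤ 9
  b_9=8 ≤ 10
All bounds hold ⇒ YES

YES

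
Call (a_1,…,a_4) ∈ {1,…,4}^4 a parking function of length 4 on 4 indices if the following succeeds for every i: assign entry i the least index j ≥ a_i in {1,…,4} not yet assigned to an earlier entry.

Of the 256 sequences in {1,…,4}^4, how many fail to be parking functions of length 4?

|PF(4,4)| = (4−4+1)·(4+1)^(4−1) = 1·125 = 125 (Konheim–Weiss)
One tuple (4,3,3,4) → sorted (3,3,4,4): b_1=3>1, not a PF.
So 256 − 125 = 131 fail.

131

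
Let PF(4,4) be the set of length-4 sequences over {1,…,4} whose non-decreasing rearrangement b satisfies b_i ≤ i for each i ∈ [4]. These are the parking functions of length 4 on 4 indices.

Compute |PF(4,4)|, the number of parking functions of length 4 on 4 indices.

125

#PF = (5−4)·5^(4−1) = 1×125 = 125 (Konheim–Weiss)
E.g. (2,4,1,1) → sorted (1,1,2,4): b_i ≤ i ∀i, a PF.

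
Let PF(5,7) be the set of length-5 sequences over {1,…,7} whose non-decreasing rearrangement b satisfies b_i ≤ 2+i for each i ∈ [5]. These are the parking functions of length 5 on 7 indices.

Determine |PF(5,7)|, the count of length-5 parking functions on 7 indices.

|PF(5,7)| = 3·8^4 = 3 · 4096 = 12288
E.g. (5,5,2,4,3) → sorted (2,3,4,5,5): b_i ≤ 2+i ∀i, a PF.

12288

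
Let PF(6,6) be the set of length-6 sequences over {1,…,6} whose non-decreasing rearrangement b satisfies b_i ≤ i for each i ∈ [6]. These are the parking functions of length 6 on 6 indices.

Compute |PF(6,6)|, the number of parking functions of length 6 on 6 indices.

16807

#PF = (6−6+1)·(6+1)^(6−1) = 1 · 16807 = 16807 (Konheim–Weiss)
E.g. (4,5,5,2,1,3) → sorted (1,2,3,4,5,5): b_i ≤ i ∀i, a PF.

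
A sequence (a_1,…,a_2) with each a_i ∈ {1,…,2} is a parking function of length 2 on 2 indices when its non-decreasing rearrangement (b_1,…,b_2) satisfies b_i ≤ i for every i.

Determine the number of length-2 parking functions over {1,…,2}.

|PF| = 1·3^1 = 1·3 = 3 [KW]
Example (1,1) → sorted (1,1): b_i ≤ i ∀i, a PF.

3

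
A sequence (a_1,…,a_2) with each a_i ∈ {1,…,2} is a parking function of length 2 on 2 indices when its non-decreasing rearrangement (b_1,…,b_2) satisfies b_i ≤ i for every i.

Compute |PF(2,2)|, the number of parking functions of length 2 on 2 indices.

|PF(2,2)| = 1·3^1 = 1×3 = 3
One tuple (2,1) → sorted (1,2): b_i ≤ i ∀i, a PF.

3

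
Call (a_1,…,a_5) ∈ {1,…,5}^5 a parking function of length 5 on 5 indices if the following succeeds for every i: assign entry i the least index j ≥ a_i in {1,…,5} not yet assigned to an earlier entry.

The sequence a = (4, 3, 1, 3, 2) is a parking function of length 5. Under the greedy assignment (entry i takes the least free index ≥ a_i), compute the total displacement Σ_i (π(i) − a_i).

2

Σπ = 5·6/2 = 15 (π permutes [5]); Σa = 4+3+1+3+2 = 13; disp = 15−13 = 2.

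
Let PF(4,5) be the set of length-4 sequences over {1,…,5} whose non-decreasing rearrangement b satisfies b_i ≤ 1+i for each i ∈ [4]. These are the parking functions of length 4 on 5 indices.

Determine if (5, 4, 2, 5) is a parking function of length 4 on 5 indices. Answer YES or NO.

NO

Order a: b = (2, 4, 5, 5).
  b_1=2 ≤ 2
  b_2=4 > 3
  fails at i=2 ⇒ NO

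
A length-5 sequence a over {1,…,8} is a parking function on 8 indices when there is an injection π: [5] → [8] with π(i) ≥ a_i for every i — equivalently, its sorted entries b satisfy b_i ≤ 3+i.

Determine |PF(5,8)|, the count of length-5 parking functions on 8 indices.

|PF| = (9−5)·9^(5−1) = 4×6561 = 26244 [KW]
Check (6,5,1,3,8) → sorted (1,3,5,6,8): b_i ≤ 3+i ∀i, a PF.

26244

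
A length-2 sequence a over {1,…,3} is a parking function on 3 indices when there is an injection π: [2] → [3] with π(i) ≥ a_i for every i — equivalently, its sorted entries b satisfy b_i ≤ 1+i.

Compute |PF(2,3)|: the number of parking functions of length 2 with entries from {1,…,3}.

|PF(2,3)| = (3−2+1)·(3+1)^(2−1) = 2·4 = 8
Check (1,1) → sorted (1,1): b_i ≤ 1+i ∀i, a PF.

8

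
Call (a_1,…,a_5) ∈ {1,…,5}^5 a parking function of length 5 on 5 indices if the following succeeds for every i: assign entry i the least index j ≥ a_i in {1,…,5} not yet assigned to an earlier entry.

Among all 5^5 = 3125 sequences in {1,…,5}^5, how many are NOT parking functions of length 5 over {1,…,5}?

|PF| = (5+1−5)·(5+1)^{5−1} = 1 · 1296 = 1296 [KW]
Example (3,4,3,2,2) → sorted (2,2,3,3,4): b_1=2>1, not a PF.
Total 3125; non-PF = 3125−1296 = 1829

1829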